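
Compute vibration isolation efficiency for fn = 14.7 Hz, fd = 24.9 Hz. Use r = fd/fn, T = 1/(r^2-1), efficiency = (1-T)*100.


r = 24.9 / 14.7 = 1.69388
r^2 - 1 = 1.69388^2 - 1 = 1.86923
T = 1/1.86923 = 0.53498
Efficiency = (1 - 0.53498)*100 = 46.502 %


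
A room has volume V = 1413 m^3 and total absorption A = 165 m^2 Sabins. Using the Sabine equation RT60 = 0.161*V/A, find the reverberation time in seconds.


RT60 = 0.161 * 1413 / 165 = 1.3787 s


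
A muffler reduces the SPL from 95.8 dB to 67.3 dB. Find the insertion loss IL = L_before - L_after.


Insertion loss = SPL without muffler - SPL with muffler
IL = 95.8 - 67.3 = 28.5 dB


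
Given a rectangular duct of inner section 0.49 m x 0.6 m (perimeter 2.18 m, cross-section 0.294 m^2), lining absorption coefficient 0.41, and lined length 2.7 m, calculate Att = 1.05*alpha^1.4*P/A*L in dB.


alpha^1.4 = 0.41^1.4 = 0.28701
Attenuation rate = 1.05 * alpha^1.4 * P / A
= 1.05 * 0.28701 * 2.18 / 0.294 = 2.23458 dB/m
Total Att = 2.23458 * 2.7 = 6.0334 dB


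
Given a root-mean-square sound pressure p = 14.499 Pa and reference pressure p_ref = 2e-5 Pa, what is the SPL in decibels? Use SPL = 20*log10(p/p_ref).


p / p_ref = 14.499 / 2e-5 = 724950
SPL = 20 * log10(724950) = 117.21 dB


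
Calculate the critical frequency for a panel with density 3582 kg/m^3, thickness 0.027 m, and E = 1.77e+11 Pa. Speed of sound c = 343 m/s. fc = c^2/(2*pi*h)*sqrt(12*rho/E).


12*rho/E = 12*3582/1.77e+11 = 2.42847e-07
sqrt(12*rho/E) = sqrt(2.42847e-07) = 0.000492795
c^2/(2*pi*h) = 343^2/(2*pi*0.027) = 693497
fc = 693497 * 0.000492795 = 341.75 Hz


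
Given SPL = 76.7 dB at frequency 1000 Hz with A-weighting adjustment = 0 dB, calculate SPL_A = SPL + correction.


A-weighting table: 1000 Hz -> 0 dB correction
SPL_A = SPL + correction = 76.7 + (0) = 76.7 dBA


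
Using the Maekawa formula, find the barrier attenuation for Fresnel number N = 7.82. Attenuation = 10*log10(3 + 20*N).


3 + 20*N = 3 + 20*7.82 = 159.4
Att = 10*log10(159.4) = 22.025 dB


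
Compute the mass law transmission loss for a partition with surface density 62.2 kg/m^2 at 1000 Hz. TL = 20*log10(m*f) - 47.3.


m * f = 62.2 * 1000 = 62200
20*log10(62200) = 95.8758 dB
TL = 95.8758 - 47.3 = 48.576 dB


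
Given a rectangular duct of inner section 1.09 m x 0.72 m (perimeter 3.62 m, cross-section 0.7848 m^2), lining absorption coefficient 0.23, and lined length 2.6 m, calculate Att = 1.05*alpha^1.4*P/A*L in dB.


alpha^1.4 = 0.23^1.4 = 0.127767
Attenuation rate = 1.05 * alpha^1.4 * P / A
= 1.05 * 0.127767 * 3.62 / 0.7848 = 0.61881 dB/m
Total Att = 0.61881 * 2.6 = 1.6089 dB


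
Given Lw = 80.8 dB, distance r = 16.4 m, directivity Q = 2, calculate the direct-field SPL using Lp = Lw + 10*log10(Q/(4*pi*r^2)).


4*pi*r^2 = 4*pi*16.4^2 = 3379.85 m^2
Q / (4*pi*r^2) = 2 / 3379.85 = 0.000591742
Lp = 80.8 + 10*log10(0.000591742) = 48.521 dB


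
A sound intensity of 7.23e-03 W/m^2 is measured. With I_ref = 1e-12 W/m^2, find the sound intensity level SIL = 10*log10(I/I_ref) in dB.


I / I_ref = 7.23e-03 / 1e-12 = 7.23e+09
SIL = 10 * log10(7.23e+09) = 98.591 dB


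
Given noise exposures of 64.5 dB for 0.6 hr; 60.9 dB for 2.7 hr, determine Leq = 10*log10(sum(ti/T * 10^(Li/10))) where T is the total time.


T_total = 0.6 + 2.7 = 3.3 hr
(0.6/3.3) * 10^(64.5/10) = 512433
(2.7/3.3) * 10^(60.9/10) = 1.00658e+06
Sum = 512433 + 1.00658e+06 = 1.51901e+06
Leq = 10*log10(1.51901e+06) = 61.816 dB


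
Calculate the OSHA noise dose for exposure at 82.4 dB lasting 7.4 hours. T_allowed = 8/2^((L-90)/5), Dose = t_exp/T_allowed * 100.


T_allowed = 8 / 2^((82.4 - 90)/5) = 22.9433 hr
Dose = 7.4 / 22.9433 * 100 = 32.253 %


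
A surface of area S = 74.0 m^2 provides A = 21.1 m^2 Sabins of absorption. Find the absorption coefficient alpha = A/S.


Absorption coefficient = absorbed power / incident power
alpha = A / S = 21.1 / 74.0 = 0.28514


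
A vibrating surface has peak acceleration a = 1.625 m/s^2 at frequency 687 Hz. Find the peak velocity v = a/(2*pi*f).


omega = 2*pi*f = 2*pi*687 = 4316.55 rad/s
v = a / omega = 1.625 / 4316.55 = 0.00037646 m/s


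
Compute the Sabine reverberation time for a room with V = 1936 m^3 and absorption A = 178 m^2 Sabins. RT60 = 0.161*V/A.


RT60 = 0.161 * 1936 / 178 = 1.7511 s


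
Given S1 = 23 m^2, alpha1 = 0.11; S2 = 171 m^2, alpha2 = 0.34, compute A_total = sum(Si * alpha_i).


23 * 0.11 = 2.53
171 * 0.34 = 58.14
A_total = 2.53 + 58.14 = 60.67 m^2


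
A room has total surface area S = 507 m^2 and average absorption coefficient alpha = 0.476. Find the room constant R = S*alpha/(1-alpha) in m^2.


R = 507 * 0.476 / (1 - 0.476) = 460.56 m^2


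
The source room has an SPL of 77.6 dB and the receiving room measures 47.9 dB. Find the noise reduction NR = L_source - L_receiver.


NR = L_source - L_receiver (difference between source and receiving room levels)
NR = 77.6 - 47.9 = 29.7 dB


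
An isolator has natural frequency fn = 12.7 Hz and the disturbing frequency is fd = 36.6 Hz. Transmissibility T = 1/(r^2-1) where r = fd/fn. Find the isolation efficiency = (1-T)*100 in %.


r = 36.6 / 12.7 = 2.88189
r^2 - 1 = 2.88189^2 - 1 = 7.30529
T = 1/7.30529 = 0.136887
Efficiency = (1 - 0.136887)*100 = 86.311 %


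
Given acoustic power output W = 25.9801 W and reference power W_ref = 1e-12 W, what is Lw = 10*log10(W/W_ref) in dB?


W / W_ref = 25.9801 / 1e-12 = 2.59801e+13
Lw = 10 * log10(2.59801e+13) = 134.15 dB


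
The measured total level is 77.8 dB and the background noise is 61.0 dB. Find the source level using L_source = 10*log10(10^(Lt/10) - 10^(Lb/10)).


10^(77.8/10) = 6.0256e+07
10^(61.0/10) = 1.25893e+06
Difference = 6.0256e+07 - 1.25893e+06 = 5.89971e+07
L_source = 10*log10(5.89971e+07) = 77.708 dB


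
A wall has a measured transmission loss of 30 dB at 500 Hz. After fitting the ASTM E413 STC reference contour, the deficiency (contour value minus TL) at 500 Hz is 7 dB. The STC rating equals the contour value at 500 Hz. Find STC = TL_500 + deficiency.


By ASTM E413, STC = value of the fitted reference contour at 500 Hz.
Contour value at 500 Hz = TL_500 + deficiency = 30 + 7 = 37
STC = 37


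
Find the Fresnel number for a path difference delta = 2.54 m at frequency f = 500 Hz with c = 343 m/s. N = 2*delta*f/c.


N = 2*delta*f/c = 2*delta/lambda, where lambda = c/f
lambda = 343 / 500 = 0.686 m
N = 2 * 2.54 / 0.686 = 7.4052


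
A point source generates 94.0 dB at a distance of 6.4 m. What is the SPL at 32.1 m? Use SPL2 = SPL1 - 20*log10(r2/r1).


r2/r1 = 32.1/6.4 = 5.01562
Correction = 20*log10(5.01562) = 14.0065 dB
SPL2 = 94.0 - 14.0065 = 79.993 dB


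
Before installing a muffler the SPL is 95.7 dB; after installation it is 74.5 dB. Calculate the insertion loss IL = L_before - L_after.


Insertion loss = SPL without muffler - SPL with muffler
IL = 95.7 - 74.5 = 21.2 dB


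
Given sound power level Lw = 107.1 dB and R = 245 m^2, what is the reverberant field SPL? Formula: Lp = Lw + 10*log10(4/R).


4/R = 4/245 = 0.0163265
Lp = 107.1 + 10*log10(0.0163265) = 89.229 dB


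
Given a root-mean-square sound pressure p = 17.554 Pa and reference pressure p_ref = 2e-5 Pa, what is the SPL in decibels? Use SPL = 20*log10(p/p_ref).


p / p_ref = 17.554 / 2e-5 = 877700
SPL = 20 * log10(877700) = 118.87 dB


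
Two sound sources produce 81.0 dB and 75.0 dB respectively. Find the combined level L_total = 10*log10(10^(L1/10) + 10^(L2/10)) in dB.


10^(81.0/10) = 1.25893e+08
10^(75.0/10) = 3.16228e+07
Sum = 1.25893e+08 + 3.16228e+07 = 1.57516e+08
L_total = 10*log10(1.57516e+08) = 81.973 dB


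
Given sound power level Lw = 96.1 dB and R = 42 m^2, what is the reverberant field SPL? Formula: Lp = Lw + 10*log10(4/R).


4/R = 4/42 = 0.0952381
Lp = 96.1 + 10*log10(0.0952381) = 85.888 dB


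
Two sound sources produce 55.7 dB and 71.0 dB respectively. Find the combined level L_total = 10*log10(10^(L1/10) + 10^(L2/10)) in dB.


10^(55.7/10) = 371535
10^(71.0/10) = 1.25893e+07
Sum = 371535 + 1.25893e+07 = 1.29608e+07
L_total = 10*log10(1.29608e+07) = 71.126 dB


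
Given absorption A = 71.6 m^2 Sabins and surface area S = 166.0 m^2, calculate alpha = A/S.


Absorption coefficient = absorbed power / incident power
alpha = A / S = 71.6 / 166.0 = 0.43133


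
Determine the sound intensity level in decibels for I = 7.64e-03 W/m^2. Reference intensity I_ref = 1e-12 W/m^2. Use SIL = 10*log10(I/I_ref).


I / I_ref = 7.64e-03 / 1e-12 = 7.64e+09
SIL = 10 * log10(7.64e+09) = 98.831 dB


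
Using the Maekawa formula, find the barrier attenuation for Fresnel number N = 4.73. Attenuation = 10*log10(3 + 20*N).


3 + 20*N = 3 + 20*4.73 = 97.6
Att = 10*log10(97.6) = 19.894 dB


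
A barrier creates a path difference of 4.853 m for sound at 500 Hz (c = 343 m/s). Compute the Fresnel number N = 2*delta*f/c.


N = 2*delta*f/c = 2*delta/lambda, where lambda = c/f
lambda = 343 / 500 = 0.686 m
N = 2 * 4.853 / 0.686 = 14.149


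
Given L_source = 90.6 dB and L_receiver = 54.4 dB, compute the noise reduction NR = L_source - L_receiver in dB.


NR = L_source - L_receiver (difference between source and receiving room levels)
NR = 90.6 - 54.4 = 36.2 dB


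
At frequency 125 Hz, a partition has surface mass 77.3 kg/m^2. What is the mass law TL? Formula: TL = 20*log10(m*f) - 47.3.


m * f = 77.3 * 125 = 9662.5
20*log10(9662.5) = 79.7018 dB
TL = 79.7018 - 47.3 = 32.402 dB


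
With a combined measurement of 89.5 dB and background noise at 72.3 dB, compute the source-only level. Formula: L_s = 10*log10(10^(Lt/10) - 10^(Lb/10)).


10^(89.5/10) = 8.91251e+08
10^(72.3/10) = 1.69824e+07
Difference = 8.91251e+08 - 1.69824e+07 = 8.74269e+08
L_source = 10*log10(8.74269e+08) = 89.416 dB


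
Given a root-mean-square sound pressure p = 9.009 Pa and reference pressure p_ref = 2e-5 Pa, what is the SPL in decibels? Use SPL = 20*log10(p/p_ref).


p / p_ref = 9.009 / 2e-5 = 450450
SPL = 20 * log10(450450) = 113.07 dB


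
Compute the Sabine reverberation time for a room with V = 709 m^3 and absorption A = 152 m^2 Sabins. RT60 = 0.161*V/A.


RT60 = 0.161 * 709 / 152 = 0.75098 s


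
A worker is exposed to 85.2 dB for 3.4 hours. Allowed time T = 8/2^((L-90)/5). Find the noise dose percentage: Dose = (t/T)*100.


T_allowed = 8 / 2^((85.2 - 90)/5) = 15.5625 hr
Dose = 3.4 / 15.5625 * 100 = 21.847 %


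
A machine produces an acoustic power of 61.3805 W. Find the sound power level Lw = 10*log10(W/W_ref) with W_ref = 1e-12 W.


W / W_ref = 61.3805 / 1e-12 = 6.13805e+13
Lw = 10 * log10(6.13805e+13) = 137.88 dB


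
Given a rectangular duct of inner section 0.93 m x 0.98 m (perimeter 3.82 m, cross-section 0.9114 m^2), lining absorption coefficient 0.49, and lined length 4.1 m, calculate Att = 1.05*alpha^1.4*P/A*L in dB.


alpha^1.4 = 0.49^1.4 = 0.368362
Attenuation rate = 1.05 * alpha^1.4 * P / A
= 1.05 * 0.368362 * 3.82 / 0.9114 = 1.62113 dB/m
Total Att = 1.62113 * 4.1 = 6.6466 dB


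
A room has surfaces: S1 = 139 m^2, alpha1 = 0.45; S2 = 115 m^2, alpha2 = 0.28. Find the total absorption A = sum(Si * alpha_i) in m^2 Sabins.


139 * 0.45 = 62.55
115 * 0.28 = 32.2
A_total = 62.55 + 32.2 = 94.75 m^2


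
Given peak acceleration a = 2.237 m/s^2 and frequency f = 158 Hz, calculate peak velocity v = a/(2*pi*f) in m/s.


omega = 2*pi*f = 2*pi*158 = 992.743 rad/s
v = a / omega = 2.237 / 992.743 = 0.0022534 m/s


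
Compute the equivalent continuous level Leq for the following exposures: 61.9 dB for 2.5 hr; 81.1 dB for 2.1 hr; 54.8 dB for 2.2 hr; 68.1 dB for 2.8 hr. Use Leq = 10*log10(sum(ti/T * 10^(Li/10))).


T_total = 2.5 + 2.1 + 2.2 + 2.8 = 9.6 hr
(2.5/9.6) * 10^(61.9/10) = 403338
(2.1/9.6) * 10^(81.1/10) = 2.81805e+07
(2.2/9.6) * 10^(54.8/10) = 69207.2
(2.8/9.6) * 10^(68.1/10) = 1.88316e+06
Sum = 403338 + 2.81805e+07 + 69207.2 + 1.88316e+06 = 3.05362e+07
Leq = 10*log10(3.05362e+07) = 74.848 dB


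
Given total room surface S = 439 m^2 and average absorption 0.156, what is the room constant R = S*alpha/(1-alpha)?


R = 439 * 0.156 / (1 - 0.156) = 81.142 m^2


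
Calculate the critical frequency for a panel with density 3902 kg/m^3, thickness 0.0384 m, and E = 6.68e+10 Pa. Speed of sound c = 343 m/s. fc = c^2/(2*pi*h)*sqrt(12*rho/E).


12*rho/E = 12*3902/6.68e+10 = 7.00958e-07
sqrt(12*rho/E) = sqrt(7.00958e-07) = 0.000837232
c^2/(2*pi*h) = 343^2/(2*pi*0.0384) = 487615
fc = 487615 * 0.000837232 = 408.25 Hz


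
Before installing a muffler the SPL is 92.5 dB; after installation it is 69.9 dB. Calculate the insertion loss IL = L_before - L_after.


Insertion loss = SPL without muffler - SPL with muffler
IL = 92.5 - 69.9 = 22.6 dB


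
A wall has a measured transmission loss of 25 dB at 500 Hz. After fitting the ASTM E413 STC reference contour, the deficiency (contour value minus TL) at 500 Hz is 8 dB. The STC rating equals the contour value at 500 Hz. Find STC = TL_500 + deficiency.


By ASTM E413, STC = value of the fitted reference contour at 500 Hz.
Contour value at 500 Hz = TL_500 + deficiency = 25 + 8 = 33
STC = 33


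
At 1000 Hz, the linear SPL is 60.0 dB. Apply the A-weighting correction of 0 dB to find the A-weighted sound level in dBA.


A-weighting table: 1000 Hz -> 0 dB correction
SPL_A = SPL + correction = 60.0 + (0) = 60 dBA


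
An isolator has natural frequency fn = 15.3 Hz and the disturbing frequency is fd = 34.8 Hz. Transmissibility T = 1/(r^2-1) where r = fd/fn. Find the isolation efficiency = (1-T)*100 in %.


r = 34.8 / 15.3 = 2.27451
r^2 - 1 = 2.27451^2 - 1 = 4.1734
T = 1/4.1734 = 0.239613
Efficiency = (1 - 0.239613)*100 = 76.039 %


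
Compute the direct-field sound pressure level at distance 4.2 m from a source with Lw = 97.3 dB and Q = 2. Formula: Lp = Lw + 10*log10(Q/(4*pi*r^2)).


4*pi*r^2 = 4*pi*4.2^2 = 221.671 m^2
Q / (4*pi*r^2) = 2 / 221.671 = 0.00902238
Lp = 97.3 + 10*log10(0.00902238) = 76.853 dB


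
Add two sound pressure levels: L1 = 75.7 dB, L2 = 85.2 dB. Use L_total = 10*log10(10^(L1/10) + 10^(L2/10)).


10^(75.7/10) = 3.71535e+07
10^(85.2/10) = 3.31131e+08
Sum = 3.71535e+07 + 3.31131e+08 = 3.68284e+08
L_total = 10*log10(3.68284e+08) = 85.662 dB


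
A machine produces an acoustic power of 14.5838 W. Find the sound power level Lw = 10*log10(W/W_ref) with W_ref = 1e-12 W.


W / W_ref = 14.5838 / 1e-12 = 1.45838e+13
Lw = 10 * log10(1.45838e+13) = 131.64 dB


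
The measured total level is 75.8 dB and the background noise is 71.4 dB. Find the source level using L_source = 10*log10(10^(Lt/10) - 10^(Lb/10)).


10^(75.8/10) = 3.80189e+07
10^(71.4/10) = 1.38038e+07
Difference = 3.80189e+07 - 1.38038e+07 = 2.42151e+07
L_source = 10*log10(2.42151e+07) = 73.841 dB


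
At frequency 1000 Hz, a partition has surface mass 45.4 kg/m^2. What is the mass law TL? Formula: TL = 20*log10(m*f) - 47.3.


m * f = 45.4 * 1000 = 45400
20*log10(45400) = 93.1411 dB
TL = 93.1411 - 47.3 = 45.841 dB


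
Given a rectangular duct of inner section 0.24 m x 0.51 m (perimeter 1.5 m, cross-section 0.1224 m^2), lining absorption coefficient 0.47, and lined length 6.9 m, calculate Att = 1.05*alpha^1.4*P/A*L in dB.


alpha^1.4 = 0.47^1.4 = 0.347486
Attenuation rate = 1.05 * alpha^1.4 * P / A
= 1.05 * 0.347486 * 1.5 / 0.1224 = 4.47133 dB/m
Total Att = 4.47133 * 6.9 = 30.852 dB


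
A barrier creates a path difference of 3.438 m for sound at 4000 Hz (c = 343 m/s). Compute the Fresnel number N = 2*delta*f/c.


N = 2*delta*f/c = 2*delta/lambda, where lambda = c/f
lambda = 343 / 4000 = 0.08575 m
N = 2 * 3.438 / 0.08575 = 80.187


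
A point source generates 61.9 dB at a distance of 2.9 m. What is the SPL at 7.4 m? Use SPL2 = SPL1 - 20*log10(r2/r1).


r2/r1 = 7.4/2.9 = 2.55172
Correction = 20*log10(2.55172) = 8.13666 dB
SPL2 = 61.9 - 8.13666 = 53.763 dB


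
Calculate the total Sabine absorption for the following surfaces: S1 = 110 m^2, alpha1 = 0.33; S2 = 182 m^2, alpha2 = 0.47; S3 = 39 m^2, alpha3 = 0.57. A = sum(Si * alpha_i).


110 * 0.33 = 36.3
182 * 0.47 = 85.54
39 * 0.57 = 22.23
A_total = 36.3 + 85.54 + 22.23 = 144.07 m^2


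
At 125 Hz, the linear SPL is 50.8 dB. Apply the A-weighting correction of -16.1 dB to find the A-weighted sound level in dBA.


A-weighting table: 125 Hz -> -16.1 dB correction
SPL_A = SPL + correction = 50.8 + (-16.1) = 34.7 dBA


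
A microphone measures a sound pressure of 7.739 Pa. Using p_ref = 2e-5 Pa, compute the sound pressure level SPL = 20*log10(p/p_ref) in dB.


p / p_ref = 7.739 / 2e-5 = 386950
SPL = 20 * log10(386950) = 111.75 dB


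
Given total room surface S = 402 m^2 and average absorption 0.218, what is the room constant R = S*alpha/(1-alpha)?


R = 402 * 0.218 / (1 - 0.218) = 112.07 m^2


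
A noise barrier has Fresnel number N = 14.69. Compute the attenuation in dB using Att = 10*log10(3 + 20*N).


3 + 20*N = 3 + 20*14.69 = 296.8
Att = 10*log10(296.8) = 24.725 dB


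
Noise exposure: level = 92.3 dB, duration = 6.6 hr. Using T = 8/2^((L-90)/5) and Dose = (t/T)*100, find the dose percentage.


T_allowed = 8 / 2^((92.3 - 90)/5) = 5.81589 hr
Dose = 6.6 / 5.81589 * 100 = 113.48 %


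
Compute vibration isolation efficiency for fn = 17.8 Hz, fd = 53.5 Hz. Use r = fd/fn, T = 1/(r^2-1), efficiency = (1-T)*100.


r = 53.5 / 17.8 = 3.00562
r^2 - 1 = 3.00562^2 - 1 = 8.03375
T = 1/8.03375 = 0.124475
Efficiency = (1 - 0.124475)*100 = 87.552 %


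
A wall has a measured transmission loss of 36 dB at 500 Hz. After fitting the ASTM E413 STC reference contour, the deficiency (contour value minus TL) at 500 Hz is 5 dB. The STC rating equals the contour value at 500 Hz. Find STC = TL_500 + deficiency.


By ASTM E413, STC = value of the fitted reference contour at 500 Hz.
Contour value at 500 Hz = TL_500 + deficiency = 36 + 5 = 41
STC = 41


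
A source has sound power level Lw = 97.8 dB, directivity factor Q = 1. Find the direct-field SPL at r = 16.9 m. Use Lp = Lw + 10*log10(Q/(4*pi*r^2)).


4*pi*r^2 = 4*pi*16.9^2 = 3589.08 m^2
Q / (4*pi*r^2) = 1 / 3589.08 = 0.000278623
Lp = 97.8 + 10*log10(0.000278623) = 62.25 dB


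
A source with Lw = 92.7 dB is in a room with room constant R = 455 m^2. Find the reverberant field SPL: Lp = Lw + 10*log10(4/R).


4/R = 4/455 = 0.00879121
Lp = 92.7 + 10*log10(0.00879121) = 72.14 dB


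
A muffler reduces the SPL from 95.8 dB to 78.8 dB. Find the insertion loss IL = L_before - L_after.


Insertion loss = SPL without muffler - SPL with muffler
IL = 95.8 - 78.8 = 17 dB


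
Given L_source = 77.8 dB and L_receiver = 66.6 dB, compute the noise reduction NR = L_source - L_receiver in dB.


NR = L_source - L_receiver (difference between source and receiving room levels)
NR = 77.8 - 66.6 = 11.2 dB


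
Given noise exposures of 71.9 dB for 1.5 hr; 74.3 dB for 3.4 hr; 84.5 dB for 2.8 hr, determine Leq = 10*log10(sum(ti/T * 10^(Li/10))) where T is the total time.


T_total = 1.5 + 3.4 + 2.8 = 7.7 hr
(1.5/7.7) * 10^(71.9/10) = 3.01718e+06
(3.4/7.7) * 10^(74.3/10) = 1.18847e+07
(2.8/7.7) * 10^(84.5/10) = 1.02487e+08
Sum = 3.01718e+06 + 1.18847e+07 + 1.02487e+08 = 1.17389e+08
Leq = 10*log10(1.17389e+08) = 80.696 dB


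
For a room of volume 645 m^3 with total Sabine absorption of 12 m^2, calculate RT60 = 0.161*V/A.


RT60 = 0.161 * 645 / 12 = 8.6538 s


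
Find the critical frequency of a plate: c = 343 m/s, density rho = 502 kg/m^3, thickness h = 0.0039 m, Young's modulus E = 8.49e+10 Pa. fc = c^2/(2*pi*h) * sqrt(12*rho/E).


12*rho/E = 12*502/8.49e+10 = 7.09541e-08
sqrt(12*rho/E) = sqrt(7.09541e-08) = 0.000266372
c^2/(2*pi*h) = 343^2/(2*pi*0.0039) = 4.80113e+06
fc = 4.80113e+06 * 0.000266372 = 1278.9 Hz


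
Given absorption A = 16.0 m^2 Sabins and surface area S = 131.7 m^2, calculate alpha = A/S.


Absorption coefficient = absorbed power / incident power
alpha = A / S = 16.0 / 131.7 = 0.12149


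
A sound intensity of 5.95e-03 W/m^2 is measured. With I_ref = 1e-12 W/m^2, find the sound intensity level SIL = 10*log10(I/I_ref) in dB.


I / I_ref = 5.95e-03 / 1e-12 = 5.95e+09
SIL = 10 * log10(5.95e+09) = 97.745 dB


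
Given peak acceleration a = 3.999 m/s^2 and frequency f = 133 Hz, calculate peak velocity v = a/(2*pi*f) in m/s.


omega = 2*pi*f = 2*pi*133 = 835.664 rad/s
v = a / omega = 3.999 / 835.664 = 0.0047854 m/s


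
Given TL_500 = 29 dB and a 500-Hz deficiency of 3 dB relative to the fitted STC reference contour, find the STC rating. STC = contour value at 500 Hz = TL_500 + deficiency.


By ASTM E413, STC = value of the fitted reference contour at 500 Hz.
Contour value at 500 Hz = TL_500 + deficiency = 29 + 3 = 32
STC = 32


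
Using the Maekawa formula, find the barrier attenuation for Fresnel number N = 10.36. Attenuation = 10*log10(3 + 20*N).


3 + 20*N = 3 + 20*10.36 = 210.2
Att = 10*log10(210.2) = 23.226 dB


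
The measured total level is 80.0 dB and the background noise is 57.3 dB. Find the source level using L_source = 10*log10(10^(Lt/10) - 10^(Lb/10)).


10^(80.0/10) = 1e+08
10^(57.3/10) = 537032
Difference = 1e+08 - 537032 = 9.9463e+07
L_source = 10*log10(9.9463e+07) = 79.977 dB


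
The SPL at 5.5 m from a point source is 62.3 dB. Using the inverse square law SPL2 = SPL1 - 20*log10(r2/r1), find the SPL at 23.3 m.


r2/r1 = 23.3/5.5 = 4.23636
Correction = 20*log10(4.23636) = 12.5399 dB
SPL2 = 62.3 - 12.5399 = 49.76 dB


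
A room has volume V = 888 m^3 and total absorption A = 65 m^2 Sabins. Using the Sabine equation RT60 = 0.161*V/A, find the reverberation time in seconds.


RT60 = 0.161 * 888 / 65 = 2.1995 s


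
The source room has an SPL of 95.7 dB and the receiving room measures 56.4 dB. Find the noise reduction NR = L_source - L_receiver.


NR = L_source - L_receiver (difference between source and receiving room levels)
NR = 95.7 - 56.4 = 39.3 dB


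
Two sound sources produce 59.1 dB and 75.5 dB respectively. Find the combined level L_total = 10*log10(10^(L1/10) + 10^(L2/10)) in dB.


10^(59.1/10) = 812831
10^(75.5/10) = 3.54813e+07
Sum = 812831 + 3.54813e+07 = 3.62941e+07
L_total = 10*log10(3.62941e+07) = 75.598 dB


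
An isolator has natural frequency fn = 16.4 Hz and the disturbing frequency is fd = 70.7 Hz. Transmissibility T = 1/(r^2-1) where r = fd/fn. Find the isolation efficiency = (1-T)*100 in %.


r = 70.7 / 16.4 = 4.31098
r^2 - 1 = 4.31098^2 - 1 = 17.5845
T = 1/17.5845 = 0.0568683
Efficiency = (1 - 0.0568683)*100 = 94.313 %


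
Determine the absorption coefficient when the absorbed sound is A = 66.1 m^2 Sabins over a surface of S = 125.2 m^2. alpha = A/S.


Absorption coefficient = absorbed power / incident power
alpha = A / S = 66.1 / 125.2 = 0.52796


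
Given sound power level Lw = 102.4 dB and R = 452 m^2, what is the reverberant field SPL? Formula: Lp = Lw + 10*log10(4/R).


4/R = 4/452 = 0.00884956
Lp = 102.4 + 10*log10(0.00884956) = 81.869 dB


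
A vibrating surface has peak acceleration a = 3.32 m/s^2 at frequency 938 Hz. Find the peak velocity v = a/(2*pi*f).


omega = 2*pi*f = 2*pi*938 = 5893.63 rad/s
v = a / omega = 3.32 / 5893.63 = 0.00056332 m/s


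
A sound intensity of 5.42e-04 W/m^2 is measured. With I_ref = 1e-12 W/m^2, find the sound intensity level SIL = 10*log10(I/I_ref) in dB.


I / I_ref = 5.42e-04 / 1e-12 = 5.42e+08
SIL = 10 * log10(5.42e+08) = 87.34 dB


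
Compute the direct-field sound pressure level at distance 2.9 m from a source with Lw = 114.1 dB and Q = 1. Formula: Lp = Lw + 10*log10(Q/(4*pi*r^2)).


4*pi*r^2 = 4*pi*2.9^2 = 105.683 m^2
Q / (4*pi*r^2) = 1 / 105.683 = 0.00946226
Lp = 114.1 + 10*log10(0.00946226) = 93.86 dB


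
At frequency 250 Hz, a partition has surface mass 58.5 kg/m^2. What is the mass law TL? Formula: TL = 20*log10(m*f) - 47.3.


m * f = 58.5 * 250 = 14625
20*log10(14625) = 83.3019 dB
TL = 83.3019 - 47.3 = 36.002 dB


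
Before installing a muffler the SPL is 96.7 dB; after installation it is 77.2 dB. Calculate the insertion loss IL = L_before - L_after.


Insertion loss = SPL without muffler - SPL with muffler
IL = 96.7 - 77.2 = 19.5 dB


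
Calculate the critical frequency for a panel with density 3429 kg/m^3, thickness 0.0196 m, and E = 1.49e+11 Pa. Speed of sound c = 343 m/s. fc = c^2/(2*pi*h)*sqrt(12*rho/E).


12*rho/E = 12*3429/1.49e+11 = 2.76161e-07
sqrt(12*rho/E) = sqrt(2.76161e-07) = 0.00052551
c^2/(2*pi*h) = 343^2/(2*pi*0.0196) = 955328
fc = 955328 * 0.00052551 = 502.03 Hz


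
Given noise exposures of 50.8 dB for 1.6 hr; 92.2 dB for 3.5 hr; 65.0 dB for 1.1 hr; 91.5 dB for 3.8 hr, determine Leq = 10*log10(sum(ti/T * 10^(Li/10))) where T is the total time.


T_total = 1.6 + 3.5 + 1.1 + 3.8 = 10.0 hr
(1.6/10.0) * 10^(50.8/10) = 19236.2
(3.5/10.0) * 10^(92.2/10) = 5.80855e+08
(1.1/10.0) * 10^(65.0/10) = 347851
(3.8/10.0) * 10^(91.5/10) = 5.36764e+08
Sum = 19236.2 + 5.80855e+08 + 347851 + 5.36764e+08 = 1.11799e+09
Leq = 10*log10(1.11799e+09) = 90.484 dB


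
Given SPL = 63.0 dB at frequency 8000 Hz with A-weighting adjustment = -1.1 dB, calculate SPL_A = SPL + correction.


A-weighting table: 8000 Hz -> -1.1 dB correction
SPL_A = SPL + correction = 63.0 + (-1.1) = 61.9 dBA


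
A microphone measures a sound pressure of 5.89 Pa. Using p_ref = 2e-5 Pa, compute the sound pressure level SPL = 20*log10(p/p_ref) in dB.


p / p_ref = 5.89 / 2e-5 = 294500
SPL = 20 * log10(294500) = 109.38 dB


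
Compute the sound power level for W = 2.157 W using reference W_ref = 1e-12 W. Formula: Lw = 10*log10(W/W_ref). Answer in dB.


W / W_ref = 2.157 / 1e-12 = 2.157e+12
Lw = 10 * log10(2.157e+12) = 123.34 dB


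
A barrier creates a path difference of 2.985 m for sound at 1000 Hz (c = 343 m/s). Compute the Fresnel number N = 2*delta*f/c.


N = 2*delta*f/c = 2*delta/lambda, where lambda = c/f
lambda = 343 / 1000 = 0.343 m
N = 2 * 2.985 / 0.343 = 17.405


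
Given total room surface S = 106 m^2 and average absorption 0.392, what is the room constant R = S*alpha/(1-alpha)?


R = 106 * 0.392 / (1 - 0.392) = 68.342 m^2


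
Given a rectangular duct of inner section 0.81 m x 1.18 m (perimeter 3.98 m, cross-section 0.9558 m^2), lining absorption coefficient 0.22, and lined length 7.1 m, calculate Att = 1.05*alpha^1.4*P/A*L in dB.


alpha^1.4 = 0.22^1.4 = 0.120058
Attenuation rate = 1.05 * alpha^1.4 * P / A
= 1.05 * 0.120058 * 3.98 / 0.9558 = 0.524924 dB/m
Total Att = 0.524924 * 7.1 = 3.727 dB


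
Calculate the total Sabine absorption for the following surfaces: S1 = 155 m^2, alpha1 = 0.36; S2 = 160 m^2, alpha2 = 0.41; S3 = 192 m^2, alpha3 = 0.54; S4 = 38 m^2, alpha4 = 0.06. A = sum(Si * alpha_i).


155 * 0.36 = 55.8
160 * 0.41 = 65.6
192 * 0.54 = 103.68
38 * 0.06 = 2.28
A_total = 55.8 + 65.6 + 103.68 + 2.28 = 227.36 m^2


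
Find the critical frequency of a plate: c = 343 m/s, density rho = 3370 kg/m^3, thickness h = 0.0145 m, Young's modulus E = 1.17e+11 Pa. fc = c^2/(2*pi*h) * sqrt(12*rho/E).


12*rho/E = 12*3370/1.17e+11 = 3.45641e-07
sqrt(12*rho/E) = sqrt(3.45641e-07) = 0.000587912
c^2/(2*pi*h) = 343^2/(2*pi*0.0145) = 1.29134e+06
fc = 1.29134e+06 * 0.000587912 = 759.19 Hz


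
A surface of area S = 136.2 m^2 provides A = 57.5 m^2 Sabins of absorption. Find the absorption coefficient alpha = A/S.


Absorption coefficient = absorbed power / incident power
alpha = A / S = 57.5 / 136.2 = 0.42217


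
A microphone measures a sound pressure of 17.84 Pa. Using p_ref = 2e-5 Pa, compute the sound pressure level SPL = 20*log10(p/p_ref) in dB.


p / p_ref = 17.84 / 2e-5 = 892000
SPL = 20 * log10(892000) = 119.01 dB


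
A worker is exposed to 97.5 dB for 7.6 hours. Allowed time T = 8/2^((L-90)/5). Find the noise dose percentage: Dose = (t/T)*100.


T_allowed = 8 / 2^((97.5 - 90)/5) = 2.82843 hr
Dose = 7.6 / 2.82843 * 100 = 268.7 %


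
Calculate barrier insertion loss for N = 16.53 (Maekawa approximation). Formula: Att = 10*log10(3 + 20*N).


3 + 20*N = 3 + 20*16.53 = 333.6
Att = 10*log10(333.6) = 25.232 dB


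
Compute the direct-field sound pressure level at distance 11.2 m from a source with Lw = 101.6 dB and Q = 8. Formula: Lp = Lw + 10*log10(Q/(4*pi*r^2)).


4*pi*r^2 = 4*pi*11.2^2 = 1576.33 m^2
Q / (4*pi*r^2) = 8 / 1576.33 = 0.00507508
Lp = 101.6 + 10*log10(0.00507508) = 78.654 dB


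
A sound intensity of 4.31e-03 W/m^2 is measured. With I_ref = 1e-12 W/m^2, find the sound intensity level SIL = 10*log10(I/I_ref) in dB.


I / I_ref = 4.31e-03 / 1e-12 = 4.31e+09
SIL = 10 * log10(4.31e+09) = 96.345 dB


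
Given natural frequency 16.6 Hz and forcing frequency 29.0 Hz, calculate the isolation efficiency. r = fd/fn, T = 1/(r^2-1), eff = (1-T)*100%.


r = 29.0 / 16.6 = 1.74699
r^2 - 1 = 1.74699^2 - 1 = 2.05197
T = 1/2.05197 = 0.487337
Efficiency = (1 - 0.487337)*100 = 51.266 %


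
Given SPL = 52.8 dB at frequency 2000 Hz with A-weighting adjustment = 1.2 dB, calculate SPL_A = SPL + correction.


A-weighting table: 2000 Hz -> 1.2 dB correction
SPL_A = SPL + correction = 52.8 + (1.2) = 54 dBA


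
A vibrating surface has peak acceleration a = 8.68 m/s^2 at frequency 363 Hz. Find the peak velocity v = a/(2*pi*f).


omega = 2*pi*f = 2*pi*363 = 2280.8 rad/s
v = a / omega = 8.68 / 2280.8 = 0.0038057 m/s


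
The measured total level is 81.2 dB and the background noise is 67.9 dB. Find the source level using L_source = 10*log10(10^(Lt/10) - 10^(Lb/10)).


10^(81.2/10) = 1.31826e+08
10^(67.9/10) = 6.16595e+06
Difference = 1.31826e+08 - 6.16595e+06 = 1.2566e+08
L_source = 10*log10(1.2566e+08) = 80.992 dB


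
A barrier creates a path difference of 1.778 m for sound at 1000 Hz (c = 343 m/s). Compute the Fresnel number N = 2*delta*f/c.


N = 2*delta*f/c = 2*delta/lambda, where lambda = c/f
lambda = 343 / 1000 = 0.343 m
N = 2 * 1.778 / 0.343 = 10.367


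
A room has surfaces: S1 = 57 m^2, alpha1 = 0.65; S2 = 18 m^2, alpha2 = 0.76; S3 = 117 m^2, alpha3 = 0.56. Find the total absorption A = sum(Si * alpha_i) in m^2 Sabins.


57 * 0.65 = 37.05
18 * 0.76 = 13.68
117 * 0.56 = 65.52
A_total = 37.05 + 13.68 + 65.52 = 116.25 m^2


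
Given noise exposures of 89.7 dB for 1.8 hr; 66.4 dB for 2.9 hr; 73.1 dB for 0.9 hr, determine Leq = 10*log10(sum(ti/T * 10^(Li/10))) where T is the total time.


T_total = 1.8 + 2.9 + 0.9 = 5.6 hr
(1.8/5.6) * 10^(89.7/10) = 2.99975e+08
(2.9/5.6) * 10^(66.4/10) = 2.26053e+06
(0.9/5.6) * 10^(73.1/10) = 3.28136e+06
Sum = 2.99975e+08 + 2.26053e+06 + 3.28136e+06 = 3.05517e+08
Leq = 10*log10(3.05517e+08) = 84.85 dB


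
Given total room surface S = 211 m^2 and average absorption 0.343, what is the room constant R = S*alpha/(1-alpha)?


R = 211 * 0.343 / (1 - 0.343) = 110.16 m^2


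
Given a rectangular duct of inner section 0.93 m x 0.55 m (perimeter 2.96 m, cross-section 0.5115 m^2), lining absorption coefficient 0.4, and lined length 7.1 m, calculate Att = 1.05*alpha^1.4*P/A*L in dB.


alpha^1.4 = 0.4^1.4 = 0.277258
Attenuation rate = 1.05 * alpha^1.4 * P / A
= 1.05 * 0.277258 * 2.96 / 0.5115 = 1.68469 dB/m
Total Att = 1.68469 * 7.1 = 11.961 dB


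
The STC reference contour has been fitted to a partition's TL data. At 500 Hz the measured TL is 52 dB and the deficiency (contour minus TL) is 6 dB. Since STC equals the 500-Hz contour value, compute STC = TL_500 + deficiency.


By ASTM E413, STC = value of the fitted reference contour at 500 Hz.
Contour value at 500 Hz = TL_500 + deficiency = 52 + 6 = 58
STC = 58


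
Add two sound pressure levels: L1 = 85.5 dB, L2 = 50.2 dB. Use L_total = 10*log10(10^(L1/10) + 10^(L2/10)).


10^(85.5/10) = 3.54813e+08
10^(50.2/10) = 104713
Sum = 3.54813e+08 + 104713 = 3.54918e+08
L_total = 10*log10(3.54918e+08) = 85.501 dB


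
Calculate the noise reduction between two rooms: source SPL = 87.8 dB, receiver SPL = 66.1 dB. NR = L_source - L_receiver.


NR = L_source - L_receiver (difference between source and receiving room levels)
NR = 87.8 - 66.1 = 21.7 dB


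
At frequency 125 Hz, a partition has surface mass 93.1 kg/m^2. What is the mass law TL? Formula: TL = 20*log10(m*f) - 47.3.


m * f = 93.1 * 125 = 11637.5
20*log10(11637.5) = 81.3172 dB
TL = 81.3172 - 47.3 = 34.017 dB


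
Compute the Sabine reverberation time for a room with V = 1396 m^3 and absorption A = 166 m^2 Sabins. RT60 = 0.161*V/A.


RT60 = 0.161 * 1396 / 166 = 1.354 s


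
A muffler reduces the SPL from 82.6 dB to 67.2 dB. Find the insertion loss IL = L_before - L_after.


Insertion loss = SPL without muffler - SPL with muffler
IL = 82.6 - 67.2 = 15.4 dB


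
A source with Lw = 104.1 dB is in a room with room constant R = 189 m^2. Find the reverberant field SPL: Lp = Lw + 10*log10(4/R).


4/R = 4/189 = 0.021164
Lp = 104.1 + 10*log10(0.021164) = 87.356 dB


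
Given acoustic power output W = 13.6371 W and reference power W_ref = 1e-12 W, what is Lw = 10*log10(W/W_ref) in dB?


W / W_ref = 13.6371 / 1e-12 = 1.36371e+13
Lw = 10 * log10(1.36371e+13) = 131.35 dB


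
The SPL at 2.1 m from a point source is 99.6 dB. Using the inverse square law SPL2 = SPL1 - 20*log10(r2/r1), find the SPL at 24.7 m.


r2/r1 = 24.7/2.1 = 11.7619
Correction = 20*log10(11.7619) = 21.4095 dB
SPL2 = 99.6 - 21.4095 = 78.19 dB


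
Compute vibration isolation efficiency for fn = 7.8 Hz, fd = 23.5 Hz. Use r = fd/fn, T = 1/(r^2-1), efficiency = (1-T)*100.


r = 23.5 / 7.8 = 3.01282
r^2 - 1 = 3.01282^2 - 1 = 8.07708
T = 1/8.07708 = 0.123807
Efficiency = (1 - 0.123807)*100 = 87.619 %


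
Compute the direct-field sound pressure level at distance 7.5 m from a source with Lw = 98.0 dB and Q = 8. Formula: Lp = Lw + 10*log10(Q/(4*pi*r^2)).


4*pi*r^2 = 4*pi*7.5^2 = 706.858 m^2
Q / (4*pi*r^2) = 8 / 706.858 = 0.0113177
Lp = 98.0 + 10*log10(0.0113177) = 78.538 dB


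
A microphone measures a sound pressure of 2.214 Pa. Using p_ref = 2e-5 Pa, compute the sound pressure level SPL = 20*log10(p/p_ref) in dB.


p / p_ref = 2.214 / 2e-5 = 110700
SPL = 20 * log10(110700) = 100.88 dB


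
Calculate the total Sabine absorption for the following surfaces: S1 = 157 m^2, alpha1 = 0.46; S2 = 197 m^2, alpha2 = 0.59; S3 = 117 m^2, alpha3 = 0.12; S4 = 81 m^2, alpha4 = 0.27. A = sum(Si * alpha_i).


157 * 0.46 = 72.22
197 * 0.59 = 116.23
117 * 0.12 = 14.04
81 * 0.27 = 21.87
A_total = 72.22 + 116.23 + 14.04 + 21.87 = 224.36 m^2


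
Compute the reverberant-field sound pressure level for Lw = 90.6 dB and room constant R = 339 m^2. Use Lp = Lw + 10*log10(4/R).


4/R = 4/339 = 0.0117994
Lp = 90.6 + 10*log10(0.0117994) = 71.319 dB


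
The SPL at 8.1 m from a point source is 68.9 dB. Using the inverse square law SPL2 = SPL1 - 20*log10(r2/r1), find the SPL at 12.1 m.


r2/r1 = 12.1/8.1 = 1.49383
Correction = 20*log10(1.49383) = 3.48602 dB
SPL2 = 68.9 - 3.48602 = 65.414 dB


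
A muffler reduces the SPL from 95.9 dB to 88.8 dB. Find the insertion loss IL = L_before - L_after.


Insertion loss = SPL without muffler - SPL with muffler
IL = 95.9 - 88.8 = 7.1 dB


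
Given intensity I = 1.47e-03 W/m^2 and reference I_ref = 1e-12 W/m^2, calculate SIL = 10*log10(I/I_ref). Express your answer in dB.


I / I_ref = 1.47e-03 / 1e-12 = 1.47e+09
SIL = 10 * log10(1.47e+09) = 91.673 dB


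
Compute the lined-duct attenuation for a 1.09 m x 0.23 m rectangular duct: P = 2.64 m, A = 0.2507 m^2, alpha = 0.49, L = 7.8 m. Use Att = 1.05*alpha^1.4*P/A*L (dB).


alpha^1.4 = 0.49^1.4 = 0.368362
Attenuation rate = 1.05 * alpha^1.4 * P / A
= 1.05 * 0.368362 * 2.64 / 0.2507 = 4.07299 dB/m
Total Att = 4.07299 * 7.8 = 31.769 dB


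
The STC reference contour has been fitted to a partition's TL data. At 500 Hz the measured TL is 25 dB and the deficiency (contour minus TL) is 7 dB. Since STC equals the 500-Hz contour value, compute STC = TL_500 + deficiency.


By ASTM E413, STC = value of the fitted reference contour at 500 Hz.
Contour value at 500 Hz = TL_500 + deficiency = 25 + 7 = 32
STC = 32


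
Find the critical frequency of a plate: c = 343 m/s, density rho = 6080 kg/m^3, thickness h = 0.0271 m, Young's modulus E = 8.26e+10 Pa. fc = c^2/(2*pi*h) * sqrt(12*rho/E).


12*rho/E = 12*6080/8.26e+10 = 8.83293e-07
sqrt(12*rho/E) = sqrt(8.83293e-07) = 0.000939837
c^2/(2*pi*h) = 343^2/(2*pi*0.0271) = 690938
fc = 690938 * 0.000939837 = 649.37 Hz


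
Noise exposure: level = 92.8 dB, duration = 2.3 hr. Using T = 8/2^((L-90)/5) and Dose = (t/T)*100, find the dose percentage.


T_allowed = 8 / 2^((92.8 - 90)/5) = 5.42642 hr
Dose = 2.3 / 5.42642 * 100 = 42.385 %


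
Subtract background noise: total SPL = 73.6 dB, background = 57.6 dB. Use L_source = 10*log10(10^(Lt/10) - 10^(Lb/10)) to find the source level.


10^(73.6/10) = 2.29087e+07
10^(57.6/10) = 575440
Difference = 2.29087e+07 - 575440 = 2.23333e+07
L_source = 10*log10(2.23333e+07) = 73.49 dB


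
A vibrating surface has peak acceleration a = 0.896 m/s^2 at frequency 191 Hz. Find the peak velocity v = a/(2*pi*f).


omega = 2*pi*f = 2*pi*191 = 1200.09 rad/s
v = a / omega = 0.896 / 1200.09 = 0.00074661 m/s


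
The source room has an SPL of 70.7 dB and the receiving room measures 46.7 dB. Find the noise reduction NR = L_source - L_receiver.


NR = L_source - L_receiver (difference between source and receiving room levels)
NR = 70.7 - 46.7 = 24 dB


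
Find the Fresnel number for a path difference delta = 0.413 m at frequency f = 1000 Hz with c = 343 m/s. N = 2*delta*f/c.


N = 2*delta*f/c = 2*delta/lambda, where lambda = c/f
lambda = 343 / 1000 = 0.343 m
N = 2 * 0.413 / 0.343 = 2.4082


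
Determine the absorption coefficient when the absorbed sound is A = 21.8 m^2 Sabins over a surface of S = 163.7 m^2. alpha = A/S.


Absorption coefficient = absorbed power / incident power
alpha = A / S = 21.8 / 163.7 = 0.13317


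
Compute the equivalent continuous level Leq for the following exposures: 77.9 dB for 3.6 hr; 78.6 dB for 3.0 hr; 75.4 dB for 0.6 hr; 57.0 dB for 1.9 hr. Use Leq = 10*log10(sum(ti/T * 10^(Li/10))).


T_total = 3.6 + 3.0 + 0.6 + 1.9 = 9.1 hr
(3.6/9.1) * 10^(77.9/10) = 2.43928e+07
(3.0/9.1) * 10^(78.6/10) = 2.38825e+07
(0.6/9.1) * 10^(75.4/10) = 2.28618e+06
(1.9/9.1) * 10^(57.0/10) = 104643
Sum = 2.43928e+07 + 2.38825e+07 + 2.28618e+06 + 104643 = 5.06661e+07
Leq = 10*log10(5.06661e+07) = 77.047 dB


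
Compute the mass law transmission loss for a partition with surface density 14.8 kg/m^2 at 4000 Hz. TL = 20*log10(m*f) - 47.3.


m * f = 14.8 * 4000 = 59200
20*log10(59200) = 95.4464 dB
TL = 95.4464 - 47.3 = 48.146 dB


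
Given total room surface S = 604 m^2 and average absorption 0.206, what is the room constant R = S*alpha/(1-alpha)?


R = 604 * 0.206 / (1 - 0.206) = 156.71 m^2


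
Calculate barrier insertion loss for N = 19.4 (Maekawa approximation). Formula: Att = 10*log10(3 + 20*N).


3 + 20*N = 3 + 20*19.4 = 391
Att = 10*log10(391) = 25.922 dB


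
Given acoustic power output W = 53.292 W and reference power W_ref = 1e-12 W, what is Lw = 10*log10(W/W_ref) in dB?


W / W_ref = 53.292 / 1e-12 = 5.3292e+13
Lw = 10 * log10(5.3292e+13) = 137.27 dB


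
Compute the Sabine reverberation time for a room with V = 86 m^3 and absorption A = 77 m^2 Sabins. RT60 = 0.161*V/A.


RT60 = 0.161 * 86 / 77 = 0.17982 s


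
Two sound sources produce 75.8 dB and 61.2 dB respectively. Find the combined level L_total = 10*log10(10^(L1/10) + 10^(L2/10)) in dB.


10^(75.8/10) = 3.80189e+07
10^(61.2/10) = 1.31826e+06
Sum = 3.80189e+07 + 1.31826e+06 = 3.93372e+07
L_total = 10*log10(3.93372e+07) = 75.948 dB


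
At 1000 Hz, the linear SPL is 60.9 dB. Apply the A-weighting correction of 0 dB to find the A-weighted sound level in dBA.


A-weighting table: 1000 Hz -> 0 dB correction
SPL_A = SPL + correction = 60.9 + (0) = 60.9 dBA


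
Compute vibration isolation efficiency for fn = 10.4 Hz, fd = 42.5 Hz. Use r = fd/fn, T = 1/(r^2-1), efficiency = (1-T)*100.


r = 42.5 / 10.4 = 4.08654
r^2 - 1 = 4.08654^2 - 1 = 15.6998
T = 1/15.6998 = 0.0636951
Efficiency = (1 - 0.0636951)*100 = 93.63 %
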